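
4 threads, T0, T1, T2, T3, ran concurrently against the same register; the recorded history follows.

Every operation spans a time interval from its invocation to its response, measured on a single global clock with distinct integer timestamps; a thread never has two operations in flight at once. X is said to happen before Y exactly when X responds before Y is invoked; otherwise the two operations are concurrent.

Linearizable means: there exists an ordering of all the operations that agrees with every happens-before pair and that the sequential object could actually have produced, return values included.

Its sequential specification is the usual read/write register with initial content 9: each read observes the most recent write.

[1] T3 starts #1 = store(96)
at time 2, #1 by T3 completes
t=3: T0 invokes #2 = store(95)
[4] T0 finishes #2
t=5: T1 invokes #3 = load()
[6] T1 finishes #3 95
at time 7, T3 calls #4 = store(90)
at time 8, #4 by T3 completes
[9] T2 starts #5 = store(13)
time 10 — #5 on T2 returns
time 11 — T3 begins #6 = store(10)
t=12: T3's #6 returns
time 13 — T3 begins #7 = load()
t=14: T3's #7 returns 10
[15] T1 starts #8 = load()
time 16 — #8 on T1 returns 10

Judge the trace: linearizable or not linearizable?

a witness: #1, #2, #3, #4, #5, #6, #7, #8
step 1: #1 store(96) — value 96
step 2: #2 store(95) — value 95
step 3: #3 load() → 95 — value 95
step 4: #4 store(90) — value 90
step 5: #5 store(13) — value 13
step 6: #6 store(10) — value 10
step 7: #7 load() → 10 — value 10
step 8: #8 load() → 10 — value 10

linearizable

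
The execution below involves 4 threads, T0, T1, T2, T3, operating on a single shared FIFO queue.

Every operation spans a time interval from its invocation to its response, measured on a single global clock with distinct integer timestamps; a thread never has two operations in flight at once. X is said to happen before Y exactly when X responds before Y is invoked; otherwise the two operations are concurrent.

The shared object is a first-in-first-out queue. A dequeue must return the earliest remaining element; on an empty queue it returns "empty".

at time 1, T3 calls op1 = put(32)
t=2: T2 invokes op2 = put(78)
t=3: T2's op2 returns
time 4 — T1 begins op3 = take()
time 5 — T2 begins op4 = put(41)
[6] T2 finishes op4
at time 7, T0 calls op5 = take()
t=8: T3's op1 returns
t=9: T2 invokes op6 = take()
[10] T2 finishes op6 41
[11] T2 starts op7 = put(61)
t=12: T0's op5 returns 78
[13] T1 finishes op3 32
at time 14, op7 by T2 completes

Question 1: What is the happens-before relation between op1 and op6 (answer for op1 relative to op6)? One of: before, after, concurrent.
before

op1 spans [1,8], op6 spans [9,10]
resp(op1)=8 < inv(op6)=9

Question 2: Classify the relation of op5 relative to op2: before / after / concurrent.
after

op5 spans [7,12], op2 spans [2,3]
resp(op2)=3 < inv(op5)=7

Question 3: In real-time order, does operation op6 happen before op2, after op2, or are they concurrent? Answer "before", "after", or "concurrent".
after

op6 spans [9,10], op2 spans [2,3]
resp(op2)=3 < inv(op6)=9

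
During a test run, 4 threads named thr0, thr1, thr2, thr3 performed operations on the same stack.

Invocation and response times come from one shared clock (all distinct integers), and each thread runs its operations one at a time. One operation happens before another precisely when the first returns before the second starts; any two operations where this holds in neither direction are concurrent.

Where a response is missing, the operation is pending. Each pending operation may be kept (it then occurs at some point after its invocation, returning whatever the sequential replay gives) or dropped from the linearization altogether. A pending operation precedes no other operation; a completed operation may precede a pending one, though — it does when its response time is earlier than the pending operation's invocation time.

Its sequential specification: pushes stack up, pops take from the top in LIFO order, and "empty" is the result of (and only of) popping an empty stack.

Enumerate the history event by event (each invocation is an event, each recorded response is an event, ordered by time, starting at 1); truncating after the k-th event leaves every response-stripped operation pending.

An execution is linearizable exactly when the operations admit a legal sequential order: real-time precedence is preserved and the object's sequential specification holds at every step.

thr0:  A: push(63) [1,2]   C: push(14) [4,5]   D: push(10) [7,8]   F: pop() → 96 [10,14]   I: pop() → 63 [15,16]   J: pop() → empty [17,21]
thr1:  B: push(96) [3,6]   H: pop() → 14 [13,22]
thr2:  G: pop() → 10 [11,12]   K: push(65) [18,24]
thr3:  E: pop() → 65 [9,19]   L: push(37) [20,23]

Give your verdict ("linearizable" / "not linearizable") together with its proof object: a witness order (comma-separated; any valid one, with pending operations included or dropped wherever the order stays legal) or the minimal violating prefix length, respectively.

linearizable — witness: A, B, C, D, G, H, F, I, J, K, E, L

step 1: A push(63) — stack <63>
step 2: B push(96) — stack <63,96>
step 3: C push(14) — stack <63,96,14>
step 4: D push(10) — stack <63,96,14,10>
step 5: G pop() → 10 — stack <63,96,14>
step 6: H pop() → 14 — stack <63,96>
step 7: F pop() → 96 — stack <63>
step 8: I pop() → 63 — stack <>
step 9: J pop() → empty — stack <>
step 10: K push(65) — stack <65>
step 11: E pop() → 65 — stack <>
step 12: L push(37) — stack <37>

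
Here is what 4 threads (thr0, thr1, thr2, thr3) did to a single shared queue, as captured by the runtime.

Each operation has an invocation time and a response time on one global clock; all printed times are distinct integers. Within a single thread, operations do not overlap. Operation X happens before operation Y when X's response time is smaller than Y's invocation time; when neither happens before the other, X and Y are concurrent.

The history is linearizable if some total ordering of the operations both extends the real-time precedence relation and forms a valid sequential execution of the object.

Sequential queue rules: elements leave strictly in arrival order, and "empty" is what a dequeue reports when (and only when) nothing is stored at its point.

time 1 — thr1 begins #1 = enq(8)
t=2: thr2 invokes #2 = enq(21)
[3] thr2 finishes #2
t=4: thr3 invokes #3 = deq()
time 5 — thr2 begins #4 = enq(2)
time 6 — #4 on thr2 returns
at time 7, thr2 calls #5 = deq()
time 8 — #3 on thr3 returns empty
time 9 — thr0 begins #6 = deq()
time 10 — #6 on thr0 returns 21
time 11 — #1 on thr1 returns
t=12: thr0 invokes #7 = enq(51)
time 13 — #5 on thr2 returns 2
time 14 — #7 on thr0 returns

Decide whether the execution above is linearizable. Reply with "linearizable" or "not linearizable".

cut after 7 events: linearizable; cut after 8 events (#3 responds, time 8): not linearizable
checked exhaustively: 2 real-time-consistent orders of 3 completed operations, zero legal queue replays
completion choices over the 2 pending operations (#1, #5) were checked; none helps
for example #2, #3, #4 (pending dropped) fails at step 2: #3 deq() → empty is not legal there
for example #2, #4, #3 (pending dropped) fails at step 3: #3 deq() → empty is not legal there

not linearizable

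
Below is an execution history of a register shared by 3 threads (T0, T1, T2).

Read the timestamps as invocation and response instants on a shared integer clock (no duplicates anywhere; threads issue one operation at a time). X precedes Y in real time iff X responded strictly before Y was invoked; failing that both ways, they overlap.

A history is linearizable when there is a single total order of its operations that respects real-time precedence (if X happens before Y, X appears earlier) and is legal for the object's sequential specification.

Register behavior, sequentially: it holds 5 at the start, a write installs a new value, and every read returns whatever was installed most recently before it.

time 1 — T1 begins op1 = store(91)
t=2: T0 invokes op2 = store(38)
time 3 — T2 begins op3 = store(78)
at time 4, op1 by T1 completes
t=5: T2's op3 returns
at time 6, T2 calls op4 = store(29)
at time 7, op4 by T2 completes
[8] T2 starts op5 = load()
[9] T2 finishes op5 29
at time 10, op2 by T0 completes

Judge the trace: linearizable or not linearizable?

a witness: op1, op2, op3, op4, op5
after step 1 (op1 store(91)): value 91
after step 2 (op2 store(38)): value 38
after step 3 (op3 store(78)): value 78
after step 4 (op4 store(29)): value 29
after step 5 (op5 load() → 29): value 29

linearizable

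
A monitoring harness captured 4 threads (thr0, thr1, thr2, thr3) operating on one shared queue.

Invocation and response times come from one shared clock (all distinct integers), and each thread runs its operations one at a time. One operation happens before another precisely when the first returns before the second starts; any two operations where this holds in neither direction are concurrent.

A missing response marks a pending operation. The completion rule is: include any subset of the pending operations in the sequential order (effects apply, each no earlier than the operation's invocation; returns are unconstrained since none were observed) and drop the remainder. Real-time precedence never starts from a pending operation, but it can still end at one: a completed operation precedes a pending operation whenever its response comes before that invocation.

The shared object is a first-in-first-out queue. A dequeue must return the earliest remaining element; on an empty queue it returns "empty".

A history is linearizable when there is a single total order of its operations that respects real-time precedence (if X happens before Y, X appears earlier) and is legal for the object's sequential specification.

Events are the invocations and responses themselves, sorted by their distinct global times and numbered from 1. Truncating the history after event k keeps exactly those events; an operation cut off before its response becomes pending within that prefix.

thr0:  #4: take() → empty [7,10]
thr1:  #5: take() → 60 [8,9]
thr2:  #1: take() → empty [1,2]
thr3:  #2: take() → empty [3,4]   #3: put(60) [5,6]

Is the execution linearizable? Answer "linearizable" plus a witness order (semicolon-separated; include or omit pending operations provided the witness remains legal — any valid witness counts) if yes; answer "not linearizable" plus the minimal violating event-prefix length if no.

linearizable — witness: #1; #2; #3; #5; #4

step 1: #1 take() → empty — queue <>
step 2: #2 take() → empty — queue <>
step 3: #3 put(60) — queue <60>
step 4: #5 take() → 60 — queue <>
step 5: #4 take() → empty — queue <>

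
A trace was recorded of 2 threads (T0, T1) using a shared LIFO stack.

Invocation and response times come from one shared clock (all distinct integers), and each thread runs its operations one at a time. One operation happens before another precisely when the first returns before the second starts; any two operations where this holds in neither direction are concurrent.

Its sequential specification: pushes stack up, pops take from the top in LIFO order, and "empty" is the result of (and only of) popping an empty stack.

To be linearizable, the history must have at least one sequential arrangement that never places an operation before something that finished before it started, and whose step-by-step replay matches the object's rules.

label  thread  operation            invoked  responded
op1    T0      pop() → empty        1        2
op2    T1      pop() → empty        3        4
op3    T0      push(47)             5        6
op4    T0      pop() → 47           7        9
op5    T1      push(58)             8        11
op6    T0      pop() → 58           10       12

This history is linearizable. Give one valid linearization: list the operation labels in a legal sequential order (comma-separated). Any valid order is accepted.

1. op1 pop() → empty, leaving stack <>
2. op2 pop() → empty, leaving stack <>
3. op3 push(47), leaving stack <47>
4. op4 pop() → 47, leaving stack <>
5. op5 push(58), leaving stack <58>
6. op6 pop() → 58, leaving stack <>

op1, op2, op3, op4, op5, op6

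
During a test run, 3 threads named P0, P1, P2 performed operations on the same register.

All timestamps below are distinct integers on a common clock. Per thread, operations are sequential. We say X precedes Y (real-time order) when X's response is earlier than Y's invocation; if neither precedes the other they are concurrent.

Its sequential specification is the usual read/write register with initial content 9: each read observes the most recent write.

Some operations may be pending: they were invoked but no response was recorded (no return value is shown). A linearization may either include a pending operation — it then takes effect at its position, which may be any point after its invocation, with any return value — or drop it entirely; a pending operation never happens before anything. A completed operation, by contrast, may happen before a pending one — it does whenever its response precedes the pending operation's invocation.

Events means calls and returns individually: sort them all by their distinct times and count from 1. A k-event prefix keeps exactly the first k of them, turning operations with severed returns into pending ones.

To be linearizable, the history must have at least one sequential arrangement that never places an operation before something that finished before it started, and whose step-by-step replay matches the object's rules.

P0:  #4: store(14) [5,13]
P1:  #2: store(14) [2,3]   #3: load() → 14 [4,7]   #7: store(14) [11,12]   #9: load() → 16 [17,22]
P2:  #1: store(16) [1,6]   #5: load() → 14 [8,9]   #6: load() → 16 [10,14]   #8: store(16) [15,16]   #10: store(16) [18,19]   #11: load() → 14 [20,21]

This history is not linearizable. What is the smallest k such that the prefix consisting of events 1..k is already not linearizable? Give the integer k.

14

events 1..13 are linearizable, e.g. via #1, #2, #3, #4, #5, #6, #7:
after step 1 (#1 store(16)): value 16
after step 2 (#2 store(14)): value 14
after step 3 (#3 load() → 14): value 14
after step 4 (#4 store(14)): value 14
after step 5 (#5 load() → 14): value 14
after step 6 (#6 load() (pending, included)): value 14
after step 7 (#7 store(14)): value 14
include event 14 — #6 responding at 14 — and every candidate order breaks
for example #1, #2, #3, #4, #5, #6, #7 fails at step 6: #6 load() → 16 is not legal there
for example #1, #2, #3, #4, #5, #7, #6 fails at step 7: #6 load() → 16 is not legal there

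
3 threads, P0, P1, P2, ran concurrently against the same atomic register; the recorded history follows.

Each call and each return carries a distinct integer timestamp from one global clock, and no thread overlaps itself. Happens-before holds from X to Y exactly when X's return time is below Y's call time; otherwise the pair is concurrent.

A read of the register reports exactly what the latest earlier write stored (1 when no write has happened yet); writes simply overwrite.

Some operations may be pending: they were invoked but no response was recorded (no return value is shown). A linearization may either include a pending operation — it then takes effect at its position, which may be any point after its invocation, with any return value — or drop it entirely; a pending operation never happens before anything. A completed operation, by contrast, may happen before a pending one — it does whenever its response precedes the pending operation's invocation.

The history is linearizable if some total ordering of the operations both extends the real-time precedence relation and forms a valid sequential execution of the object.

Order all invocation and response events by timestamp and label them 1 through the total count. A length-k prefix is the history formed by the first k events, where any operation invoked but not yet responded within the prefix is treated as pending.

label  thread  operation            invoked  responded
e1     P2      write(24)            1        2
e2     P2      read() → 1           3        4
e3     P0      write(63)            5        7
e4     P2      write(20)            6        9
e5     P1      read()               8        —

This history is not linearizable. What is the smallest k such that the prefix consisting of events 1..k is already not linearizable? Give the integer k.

events 1..3 are linearizable, e.g. via e1:
after step 1 (e1 write(24)): value 24
include event 4 — e2 responding at 4 — and every candidate order breaks
e.g. e1, e2: illegal at step 2, since e2 read() → 1 cannot apply there

4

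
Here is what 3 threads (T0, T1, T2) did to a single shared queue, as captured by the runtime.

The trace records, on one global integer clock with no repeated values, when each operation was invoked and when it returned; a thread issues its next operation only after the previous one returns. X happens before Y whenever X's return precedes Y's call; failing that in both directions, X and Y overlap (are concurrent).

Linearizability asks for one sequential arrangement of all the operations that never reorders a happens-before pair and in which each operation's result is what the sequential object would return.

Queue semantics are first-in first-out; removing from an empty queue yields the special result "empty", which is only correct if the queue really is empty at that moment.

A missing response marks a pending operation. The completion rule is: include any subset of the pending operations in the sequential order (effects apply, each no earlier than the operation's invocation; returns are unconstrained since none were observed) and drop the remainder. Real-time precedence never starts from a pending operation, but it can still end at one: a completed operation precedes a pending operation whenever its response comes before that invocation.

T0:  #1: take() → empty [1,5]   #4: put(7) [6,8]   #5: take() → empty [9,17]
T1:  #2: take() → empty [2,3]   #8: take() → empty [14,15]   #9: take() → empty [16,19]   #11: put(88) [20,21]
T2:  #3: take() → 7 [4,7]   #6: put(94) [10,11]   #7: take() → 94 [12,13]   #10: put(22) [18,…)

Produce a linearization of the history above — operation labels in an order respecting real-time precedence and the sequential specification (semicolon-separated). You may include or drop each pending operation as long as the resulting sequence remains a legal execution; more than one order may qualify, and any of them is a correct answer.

#1; #2; #4; #3; #5; #6; #7; #8; #9; #10; #11

1. #1 take() → empty, leaving queue <>
2. #2 take() → empty, leaving queue <>
3. #4 put(7), leaving queue <7>
4. #3 take() → 7, leaving queue <>
5. #5 take() → empty, leaving queue <>
6. #6 put(94), leaving queue <94>
7. #7 take() → 94, leaving queue <>
8. #8 take() → empty, leaving queue <>
9. #9 take() → empty, leaving queue <>
10. #10 put(22) (pending, included), leaving queue <22>
11. #11 put(88), leaving queue <22,88>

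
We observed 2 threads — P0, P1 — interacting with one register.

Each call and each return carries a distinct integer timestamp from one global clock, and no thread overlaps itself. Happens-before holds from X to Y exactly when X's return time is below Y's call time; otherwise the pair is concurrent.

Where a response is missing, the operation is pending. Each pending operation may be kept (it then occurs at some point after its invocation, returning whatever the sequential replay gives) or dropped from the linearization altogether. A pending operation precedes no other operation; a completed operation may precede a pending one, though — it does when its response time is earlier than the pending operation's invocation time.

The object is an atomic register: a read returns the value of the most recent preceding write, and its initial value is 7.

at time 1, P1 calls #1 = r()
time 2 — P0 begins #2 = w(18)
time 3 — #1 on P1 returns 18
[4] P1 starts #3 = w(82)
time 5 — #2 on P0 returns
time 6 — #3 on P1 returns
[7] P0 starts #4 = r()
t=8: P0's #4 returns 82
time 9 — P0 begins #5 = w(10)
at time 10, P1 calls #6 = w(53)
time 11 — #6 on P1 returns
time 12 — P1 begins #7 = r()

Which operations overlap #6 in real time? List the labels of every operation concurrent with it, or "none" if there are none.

#5

#6 runs from 10 to 11; window-overlapping ops are concurrent
#1 [1,3]: before
#2 [2,5]: before
#3 [4,6]: before
#4 [7,8]: before
#5 [9,…): concurrent
#7 [12,…): after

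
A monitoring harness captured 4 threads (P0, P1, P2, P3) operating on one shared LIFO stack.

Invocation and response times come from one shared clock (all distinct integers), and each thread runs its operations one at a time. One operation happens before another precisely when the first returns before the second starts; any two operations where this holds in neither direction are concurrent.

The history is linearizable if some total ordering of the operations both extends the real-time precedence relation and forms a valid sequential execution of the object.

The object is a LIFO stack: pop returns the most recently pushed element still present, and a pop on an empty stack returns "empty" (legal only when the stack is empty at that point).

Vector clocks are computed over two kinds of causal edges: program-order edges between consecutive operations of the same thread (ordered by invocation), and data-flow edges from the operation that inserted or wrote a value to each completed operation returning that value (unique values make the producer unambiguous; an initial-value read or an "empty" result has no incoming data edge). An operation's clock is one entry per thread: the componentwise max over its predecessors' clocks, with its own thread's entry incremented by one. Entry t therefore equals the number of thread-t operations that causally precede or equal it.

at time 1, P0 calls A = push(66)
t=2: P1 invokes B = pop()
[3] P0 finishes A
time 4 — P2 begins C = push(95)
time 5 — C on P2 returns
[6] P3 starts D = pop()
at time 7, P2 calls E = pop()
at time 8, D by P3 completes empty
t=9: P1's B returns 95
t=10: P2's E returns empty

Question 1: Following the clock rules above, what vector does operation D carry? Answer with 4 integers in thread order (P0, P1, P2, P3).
(0, 0, 0, 1)

invoked at 6, D has no predecessors; its own P3 bump gives (0, 0, 0, 1)
invoked at 4, C has no predecessors; its own P2 bump gives (0, 0, 1, 0)
invoked at 1, A has no predecessors; its own P0 bump gives (1, 0, 0, 0)
merge at E (invoked 7): VC(C)=(0, 0, 1, 0), own-thread bump on P2 → (0, 0, 2, 0)
merge at B (invoked 2): VC(C)=(0, 0, 1, 0), own-thread bump on P1 → (0, 1, 1, 0)
target: VC(D) = (0, 0, 0, 1)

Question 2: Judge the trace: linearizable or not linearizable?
not linearizable

prefix check: 1..9 passes, 1..10 fails once E's time-10 response joins
5 completed operations, 10 real-time-consistent orders — every LIFO stack replay fails
for example A, B, C, D, E fails at step 2: B pop() → 95 is not legal there
for example A, B, C, E, D fails at step 2: B pop() → 95 is not legal there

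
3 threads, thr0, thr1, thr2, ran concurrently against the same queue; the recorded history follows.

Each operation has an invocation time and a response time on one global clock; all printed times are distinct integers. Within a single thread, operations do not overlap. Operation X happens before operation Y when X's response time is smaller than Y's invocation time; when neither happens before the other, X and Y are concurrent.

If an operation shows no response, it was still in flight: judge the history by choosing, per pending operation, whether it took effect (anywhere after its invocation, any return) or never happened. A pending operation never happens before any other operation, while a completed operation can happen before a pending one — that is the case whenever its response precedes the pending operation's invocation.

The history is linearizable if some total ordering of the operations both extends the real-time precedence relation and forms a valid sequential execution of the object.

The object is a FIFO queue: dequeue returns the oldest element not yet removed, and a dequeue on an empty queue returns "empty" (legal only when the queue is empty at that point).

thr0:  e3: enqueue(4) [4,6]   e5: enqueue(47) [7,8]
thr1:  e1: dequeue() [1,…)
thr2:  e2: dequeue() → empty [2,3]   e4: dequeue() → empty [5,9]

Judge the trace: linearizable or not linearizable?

linearizable

a witness: e1, e2, e4, e3, e5
1. e1 dequeue() (pending, included), leaving queue <>
2. e2 dequeue() → empty, leaving queue <>
3. e4 dequeue() → empty, leaving queue <>
4. e3 enqueue(4), leaving queue <4>
5. e5 enqueue(47), leaving queue <4,47>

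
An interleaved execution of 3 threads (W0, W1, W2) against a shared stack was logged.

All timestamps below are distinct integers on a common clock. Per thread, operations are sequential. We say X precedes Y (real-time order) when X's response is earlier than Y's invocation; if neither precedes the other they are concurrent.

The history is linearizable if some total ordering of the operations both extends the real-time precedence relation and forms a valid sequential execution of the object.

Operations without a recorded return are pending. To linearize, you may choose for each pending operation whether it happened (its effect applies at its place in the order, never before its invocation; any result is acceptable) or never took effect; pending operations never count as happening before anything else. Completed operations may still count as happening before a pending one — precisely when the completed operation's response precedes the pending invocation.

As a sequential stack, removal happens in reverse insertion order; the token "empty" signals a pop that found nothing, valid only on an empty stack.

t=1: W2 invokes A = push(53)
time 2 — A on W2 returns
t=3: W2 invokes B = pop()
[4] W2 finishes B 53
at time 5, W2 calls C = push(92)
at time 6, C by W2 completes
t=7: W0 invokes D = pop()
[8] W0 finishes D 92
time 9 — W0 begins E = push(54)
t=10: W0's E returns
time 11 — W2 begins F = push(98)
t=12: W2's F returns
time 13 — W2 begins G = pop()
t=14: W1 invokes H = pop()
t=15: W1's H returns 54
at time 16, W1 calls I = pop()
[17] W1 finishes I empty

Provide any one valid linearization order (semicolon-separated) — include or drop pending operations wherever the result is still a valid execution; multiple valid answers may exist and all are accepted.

A; B; C; D; E; F; G; H; I

after step 1 (A push(53)): stack <53>
after step 2 (B pop() → 53): stack <>
after step 3 (C push(92)): stack <92>
after step 4 (D pop() → 92): stack <>
after step 5 (E push(54)): stack <54>
after step 6 (F push(98)): stack <54,98>
after step 7 (G pop() (pending, included)): stack <54>
after step 8 (H pop() → 54): stack <>
after step 9 (I pop() → empty): stack <>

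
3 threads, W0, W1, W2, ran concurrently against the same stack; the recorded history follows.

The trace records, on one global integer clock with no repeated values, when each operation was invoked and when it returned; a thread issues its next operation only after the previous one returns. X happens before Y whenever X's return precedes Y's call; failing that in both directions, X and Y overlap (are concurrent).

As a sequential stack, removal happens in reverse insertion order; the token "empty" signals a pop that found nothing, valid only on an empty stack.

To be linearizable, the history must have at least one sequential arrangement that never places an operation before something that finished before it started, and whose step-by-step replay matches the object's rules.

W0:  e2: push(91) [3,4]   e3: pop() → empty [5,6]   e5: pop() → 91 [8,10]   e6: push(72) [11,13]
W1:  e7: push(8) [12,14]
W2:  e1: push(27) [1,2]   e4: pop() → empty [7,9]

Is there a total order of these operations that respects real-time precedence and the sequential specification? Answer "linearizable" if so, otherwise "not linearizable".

not linearizable

events 1..5 are fine; event 6 — the response of e3 at time 6 — makes the prefix non-linearizable
the completed operations (3 total) allow one real-time order; the stack replay rejects it
sample order e1, e2, e3 stalls at step 3 — e3 pop() → empty has no legal effect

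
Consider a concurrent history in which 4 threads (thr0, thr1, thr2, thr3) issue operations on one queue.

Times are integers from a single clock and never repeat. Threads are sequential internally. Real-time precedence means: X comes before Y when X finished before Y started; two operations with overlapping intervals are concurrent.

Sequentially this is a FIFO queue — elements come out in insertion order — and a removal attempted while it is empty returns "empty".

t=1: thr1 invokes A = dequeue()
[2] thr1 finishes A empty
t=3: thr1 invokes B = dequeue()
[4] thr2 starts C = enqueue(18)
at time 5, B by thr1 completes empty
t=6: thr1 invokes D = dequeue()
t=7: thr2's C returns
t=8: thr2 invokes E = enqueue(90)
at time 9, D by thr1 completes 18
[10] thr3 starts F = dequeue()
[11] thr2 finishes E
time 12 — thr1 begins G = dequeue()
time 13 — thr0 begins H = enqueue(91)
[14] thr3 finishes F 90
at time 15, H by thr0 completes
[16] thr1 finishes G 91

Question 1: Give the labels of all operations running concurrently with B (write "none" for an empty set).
Answer: C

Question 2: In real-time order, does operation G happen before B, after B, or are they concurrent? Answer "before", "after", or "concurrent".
Answer: after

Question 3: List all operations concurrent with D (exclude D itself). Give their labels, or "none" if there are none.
Answer: C, E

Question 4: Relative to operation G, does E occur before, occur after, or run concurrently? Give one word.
Answer: before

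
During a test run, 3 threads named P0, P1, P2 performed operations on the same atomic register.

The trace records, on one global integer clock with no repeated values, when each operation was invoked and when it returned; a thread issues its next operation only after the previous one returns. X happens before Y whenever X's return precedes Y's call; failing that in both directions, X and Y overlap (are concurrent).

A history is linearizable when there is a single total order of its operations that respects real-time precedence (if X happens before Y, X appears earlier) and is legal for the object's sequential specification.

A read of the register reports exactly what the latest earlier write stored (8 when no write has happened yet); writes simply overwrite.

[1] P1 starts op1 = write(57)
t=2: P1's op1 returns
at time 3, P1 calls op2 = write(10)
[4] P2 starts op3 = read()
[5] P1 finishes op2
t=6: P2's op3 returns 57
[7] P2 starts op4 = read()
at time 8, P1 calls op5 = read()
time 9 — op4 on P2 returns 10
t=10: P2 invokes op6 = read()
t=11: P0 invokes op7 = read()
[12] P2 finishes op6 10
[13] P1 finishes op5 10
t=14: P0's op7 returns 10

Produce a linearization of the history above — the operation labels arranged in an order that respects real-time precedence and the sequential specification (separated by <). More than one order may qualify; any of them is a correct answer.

op1 < op3 < op2 < op4 < op5 < op6 < op7

step 1: op1 write(57) — value 57
step 2: op3 read() → 57 — value 57
step 3: op2 write(10) — value 10
step 4: op4 read() → 10 — value 10
step 5: op5 read() → 10 — value 10
step 6: op6 read() → 10 — value 10
step 7: op7 read() → 10 — value 10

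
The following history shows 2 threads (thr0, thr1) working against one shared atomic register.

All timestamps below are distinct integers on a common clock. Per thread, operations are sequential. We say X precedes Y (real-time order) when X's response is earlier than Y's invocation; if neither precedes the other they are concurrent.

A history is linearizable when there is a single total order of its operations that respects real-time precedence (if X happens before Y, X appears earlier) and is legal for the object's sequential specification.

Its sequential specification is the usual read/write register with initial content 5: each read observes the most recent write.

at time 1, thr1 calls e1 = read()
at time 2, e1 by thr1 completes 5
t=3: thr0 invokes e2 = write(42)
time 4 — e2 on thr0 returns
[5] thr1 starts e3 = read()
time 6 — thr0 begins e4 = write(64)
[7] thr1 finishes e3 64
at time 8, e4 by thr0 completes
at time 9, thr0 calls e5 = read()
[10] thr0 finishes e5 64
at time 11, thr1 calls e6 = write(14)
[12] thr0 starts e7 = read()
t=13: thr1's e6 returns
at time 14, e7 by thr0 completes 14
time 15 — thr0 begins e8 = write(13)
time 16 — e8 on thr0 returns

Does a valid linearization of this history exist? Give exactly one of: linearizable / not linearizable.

linearizable

one valid linearization: e1, e2, e4, e3, e5, e6, e7, e8
1. e1 read() → 5, leaving value 5
2. e2 write(42), leaving value 42
3. e4 write(64), leaving value 64
4. e3 read() → 64, leaving value 64
5. e5 read() → 64, leaving value 64
6. e6 write(14), leaving value 14
7. e7 read() → 14, leaving value 14
8. e8 write(13), leaving value 13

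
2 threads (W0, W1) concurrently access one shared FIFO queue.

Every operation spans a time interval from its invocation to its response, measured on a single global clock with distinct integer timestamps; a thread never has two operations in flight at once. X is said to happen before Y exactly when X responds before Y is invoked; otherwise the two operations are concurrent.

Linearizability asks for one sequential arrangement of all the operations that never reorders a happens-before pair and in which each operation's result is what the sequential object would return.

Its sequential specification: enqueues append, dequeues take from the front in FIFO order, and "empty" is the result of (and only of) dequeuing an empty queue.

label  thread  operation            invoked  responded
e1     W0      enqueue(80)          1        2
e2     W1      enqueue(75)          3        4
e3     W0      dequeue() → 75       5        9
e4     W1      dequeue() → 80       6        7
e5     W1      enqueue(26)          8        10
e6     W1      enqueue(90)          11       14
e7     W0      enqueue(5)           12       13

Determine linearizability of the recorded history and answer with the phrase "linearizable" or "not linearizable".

linearizable

witness order: e1, e2, e4, e3, e5, e6, e7
1. e1 enqueue(80), leaving queue <80>
2. e2 enqueue(75), leaving queue <80,75>
3. e4 dequeue() → 80, leaving queue <75>
4. e3 dequeue() → 75, leaving queue <>
5. e5 enqueue(26), leaving queue <26>
6. e6 enqueue(90), leaving queue <26,90>
7. e7 enqueue(5), leaving queue <26,90,5>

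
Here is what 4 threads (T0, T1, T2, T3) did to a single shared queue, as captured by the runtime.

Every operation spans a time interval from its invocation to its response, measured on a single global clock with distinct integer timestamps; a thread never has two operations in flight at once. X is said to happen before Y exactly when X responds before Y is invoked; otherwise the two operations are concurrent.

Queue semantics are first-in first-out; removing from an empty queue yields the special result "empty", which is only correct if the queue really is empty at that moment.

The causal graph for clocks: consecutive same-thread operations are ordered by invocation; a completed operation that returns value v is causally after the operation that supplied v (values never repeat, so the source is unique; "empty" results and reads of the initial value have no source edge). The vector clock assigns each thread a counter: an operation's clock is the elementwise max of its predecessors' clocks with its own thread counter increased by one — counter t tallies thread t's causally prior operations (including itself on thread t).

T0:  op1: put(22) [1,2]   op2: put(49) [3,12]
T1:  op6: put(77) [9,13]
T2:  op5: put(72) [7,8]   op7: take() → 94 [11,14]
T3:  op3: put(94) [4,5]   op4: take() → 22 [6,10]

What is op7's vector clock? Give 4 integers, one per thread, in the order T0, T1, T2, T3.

(0, 0, 2, 1)

op3 (invocation 4): nothing precedes it; T3's component alone gives (0, 0, 0, 1)
op5 (invocation 7): nothing precedes it; T2's component alone gives (0, 0, 1, 0)
op6 (invocation 9): nothing precedes it; T1's component alone gives (0, 1, 0, 0)
op1 (invocation 1): nothing precedes it; T0's component alone gives (1, 0, 0, 0)
from VC(op1)=(1, 0, 0, 0), op2 (invoked 3) maxes components and bumps T0 → (2, 0, 0, 0)
from VC(op3)=(0, 0, 0, 1), VC(op5)=(0, 0, 1, 0), op7 (invoked 11) maxes components and bumps T2 → (0, 0, 2, 1)
from VC(op1)=(1, 0, 0, 0), VC(op3)=(0, 0, 0, 1), op4 (invoked 6) maxes components and bumps T3 → (1, 0, 0, 2)
target: VC(op7) = (0, 0, 2, 1)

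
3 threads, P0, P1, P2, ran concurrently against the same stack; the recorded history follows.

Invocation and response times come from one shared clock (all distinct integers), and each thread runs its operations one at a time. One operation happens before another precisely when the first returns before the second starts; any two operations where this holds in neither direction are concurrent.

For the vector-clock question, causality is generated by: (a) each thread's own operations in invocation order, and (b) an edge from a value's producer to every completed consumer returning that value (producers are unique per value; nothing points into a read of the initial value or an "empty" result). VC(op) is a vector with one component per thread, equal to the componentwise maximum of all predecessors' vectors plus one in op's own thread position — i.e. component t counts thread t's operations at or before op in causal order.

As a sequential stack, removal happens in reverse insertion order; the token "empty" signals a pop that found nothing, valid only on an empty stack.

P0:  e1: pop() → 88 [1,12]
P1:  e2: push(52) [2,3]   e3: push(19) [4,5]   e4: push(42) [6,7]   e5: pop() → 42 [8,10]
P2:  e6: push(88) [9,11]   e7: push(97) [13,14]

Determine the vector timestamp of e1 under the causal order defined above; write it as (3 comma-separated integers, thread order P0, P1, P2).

no predecessors for e6 (invoked 9): P2 increments from zero → (0, 0, 1)
no predecessors for e2 (invoked 2): P1 increments from zero → (0, 1, 0)
from VC(e6)=(0, 0, 1), e7 (invoked 13) maxes components and bumps P2 → (0, 0, 2)
from VC(e2)=(0, 1, 0), e3 (invoked 4) maxes components and bumps P1 → (0, 2, 0)
from VC(e6)=(0, 0, 1), e1 (invoked 1) maxes components and bumps P0 → (1, 0, 1)
from VC(e3)=(0, 2, 0), e4 (invoked 6) maxes components and bumps P1 → (0, 3, 0)
from VC(e4)=(0, 3, 0), e5 (invoked 8) maxes components and bumps P1 → (0, 4, 0)
target: VC(e1) = (1, 0, 1)

(1, 0, 1)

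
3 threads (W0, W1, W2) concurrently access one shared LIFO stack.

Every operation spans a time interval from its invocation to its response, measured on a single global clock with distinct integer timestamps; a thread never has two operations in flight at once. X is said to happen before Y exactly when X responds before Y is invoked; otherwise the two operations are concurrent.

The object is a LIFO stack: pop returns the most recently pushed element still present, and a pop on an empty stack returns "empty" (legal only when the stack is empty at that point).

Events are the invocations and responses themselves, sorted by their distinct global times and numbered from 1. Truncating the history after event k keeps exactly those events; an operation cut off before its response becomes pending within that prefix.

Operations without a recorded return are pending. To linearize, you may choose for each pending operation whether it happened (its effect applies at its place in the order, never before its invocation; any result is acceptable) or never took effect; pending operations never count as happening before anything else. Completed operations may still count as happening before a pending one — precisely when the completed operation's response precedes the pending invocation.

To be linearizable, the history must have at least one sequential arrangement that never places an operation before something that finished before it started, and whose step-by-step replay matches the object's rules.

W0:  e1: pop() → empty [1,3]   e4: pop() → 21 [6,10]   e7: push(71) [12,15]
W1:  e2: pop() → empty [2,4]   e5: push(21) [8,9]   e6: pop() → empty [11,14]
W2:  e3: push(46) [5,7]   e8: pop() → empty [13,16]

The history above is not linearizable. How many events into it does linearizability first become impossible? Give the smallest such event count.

16

one valid order for events 1..15 is e1, e2, e3, e5, e4, e8, e6, e7:
1. e1 pop() → empty, leaving stack <>
2. e2 pop() → empty, leaving stack <>
3. e3 push(46), leaving stack <46>
4. e5 push(21), leaving stack <46,21>
5. e4 pop() → 21, leaving stack <46>
6. e8 pop() (pending, included), leaving stack <>
7. e6 pop() → empty, leaving stack <>
8. e7 push(71), leaving stack <71>
adding event 16 (e8 responds at 16) leaves no legal real-time order
sample order e1, e2, e3, e4, e5, e6, e7, e8 stalls at step 4 — e4 pop() → 21 has no legal effect
sample order e1, e2, e3, e4, e5, e6, e8, e7 stalls at step 4 — e4 pop() → 21 has no legal effect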